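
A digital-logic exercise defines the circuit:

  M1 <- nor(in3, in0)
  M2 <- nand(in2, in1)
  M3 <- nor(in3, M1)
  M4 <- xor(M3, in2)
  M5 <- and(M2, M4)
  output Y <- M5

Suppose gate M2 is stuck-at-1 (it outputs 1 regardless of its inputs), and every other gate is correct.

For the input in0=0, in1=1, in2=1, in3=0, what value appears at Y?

Propagate with M2 forced: M1=1, M2=1 [stuck-at-1], M3=0, M4=1, M5=1.
So Y = 1. (Without the fault it would be 0.)

1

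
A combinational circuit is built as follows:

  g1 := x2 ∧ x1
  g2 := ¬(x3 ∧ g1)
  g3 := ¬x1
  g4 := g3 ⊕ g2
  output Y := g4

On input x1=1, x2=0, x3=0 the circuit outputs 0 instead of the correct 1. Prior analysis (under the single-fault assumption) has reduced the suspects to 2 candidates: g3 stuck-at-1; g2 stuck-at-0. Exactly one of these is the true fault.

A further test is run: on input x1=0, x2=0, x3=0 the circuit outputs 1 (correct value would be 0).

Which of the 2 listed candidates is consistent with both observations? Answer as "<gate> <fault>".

g2 stuck-at-0

Evaluate each candidate on input x1=0, x2=0, x3=0:
  g3 stuck-at-1: g1=0, g2=1, g3=1 [stuck-at-1], g4=0 → 0 — eliminated
  g2 stuck-at-0: g1=0, g2=0 [stuck-at-0], g3=1, g4=1 → 1 — matches
Only g2 stuck-at-0 reproduces the observed 1.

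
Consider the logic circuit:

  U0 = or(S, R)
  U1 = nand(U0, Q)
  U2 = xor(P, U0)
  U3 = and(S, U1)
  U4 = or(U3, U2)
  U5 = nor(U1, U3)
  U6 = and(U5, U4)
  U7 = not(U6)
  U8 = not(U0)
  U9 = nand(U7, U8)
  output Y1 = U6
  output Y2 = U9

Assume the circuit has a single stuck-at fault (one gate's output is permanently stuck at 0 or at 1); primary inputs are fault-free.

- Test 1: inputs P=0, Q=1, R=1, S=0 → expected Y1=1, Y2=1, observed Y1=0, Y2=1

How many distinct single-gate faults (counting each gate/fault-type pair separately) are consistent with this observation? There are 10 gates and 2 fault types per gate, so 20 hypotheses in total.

6

Fault-free: U0=1, U1=0, U2=1, U3=0, U4=1, U5=1, U6=1, U7=0, U8=0, U9=1 → Y1=1, Y2=1. Observed Y1=0, Y2=1.
  U0: none of the 2 fault types match ✗
  U1: stuck-at-1 ✓; others ✗
  U2: stuck-at-0 ✓; others ✗
  U3: stuck-at-1 ✓; others ✗
  U4: stuck-at-0 ✓; others ✗
  U5: stuck-at-0 ✓; others ✗
  U6: stuck-at-0 ✓; others ✗
  U7: none of the 2 fault types match ✗
  U8: none of the 2 fault types match ✗
  U9: none of the 2 fault types match ✗
Consistent faults: {U1 stuck-at-1, U2 stuck-at-0, U3 stuck-at-1, U4 stuck-at-0, U5 stuck-at-0, U6 stuck-at-0} — 6 in all.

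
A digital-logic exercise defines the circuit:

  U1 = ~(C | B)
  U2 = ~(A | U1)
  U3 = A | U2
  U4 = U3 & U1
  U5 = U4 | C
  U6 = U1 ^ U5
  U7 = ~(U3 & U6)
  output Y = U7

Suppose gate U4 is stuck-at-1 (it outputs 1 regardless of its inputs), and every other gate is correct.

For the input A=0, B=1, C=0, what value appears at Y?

0

Propagate with U4 forced: U1=0, U2=1, U3=1, U4=1 [stuck-at-1], U5=1, U6=1, U7=0.
So Y = 0. (Without the fault it would be 1.)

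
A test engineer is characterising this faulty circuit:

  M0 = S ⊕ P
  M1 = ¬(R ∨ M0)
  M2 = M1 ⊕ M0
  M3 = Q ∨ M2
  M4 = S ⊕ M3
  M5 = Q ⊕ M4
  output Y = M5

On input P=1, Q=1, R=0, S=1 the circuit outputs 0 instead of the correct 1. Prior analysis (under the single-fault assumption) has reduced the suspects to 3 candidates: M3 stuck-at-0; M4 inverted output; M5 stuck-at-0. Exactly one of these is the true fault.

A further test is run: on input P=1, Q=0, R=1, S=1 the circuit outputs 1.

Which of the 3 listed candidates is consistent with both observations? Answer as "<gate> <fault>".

Evaluate each candidate on input P=1, Q=0, R=1, S=1:
  M3 stuck-at-0: M0=0, M1=0, M2=0, M3=0 [stuck-at-0], M4=1, M5=1 → 1 — matches
  M4 inverted output: M0=0, M1=0, M2=0, M3=0, M4=0 [inverted output], M5=0 → 0 — eliminated
  M5 stuck-at-0: M0=0, M1=0, M2=0, M3=0, M4=1, M5=0 [stuck-at-0] → 0 — eliminated
Only M3 stuck-at-0 reproduces the observed 1.

M3 stuck-at-0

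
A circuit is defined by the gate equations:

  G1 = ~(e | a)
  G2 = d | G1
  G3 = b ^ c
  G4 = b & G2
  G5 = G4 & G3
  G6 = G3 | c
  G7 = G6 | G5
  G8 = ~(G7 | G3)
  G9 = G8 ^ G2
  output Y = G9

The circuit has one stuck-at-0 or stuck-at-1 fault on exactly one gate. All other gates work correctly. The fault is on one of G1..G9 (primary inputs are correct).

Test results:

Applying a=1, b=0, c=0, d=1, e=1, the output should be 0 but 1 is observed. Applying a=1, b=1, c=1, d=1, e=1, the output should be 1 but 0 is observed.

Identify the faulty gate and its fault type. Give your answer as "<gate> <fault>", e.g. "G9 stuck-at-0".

Fault-free values for test 1 (a=1, b=0, c=0, d=1, e=1): G1=0, G2=1, G3=0, G4=0, G5=0, G6=0, G7=0, G8=1, G9=0, giving Y=0. Observed 1.
Test 1: faults giving observed 1 are {G2 stuck-at-0, G3 stuck-at-1, G5 stuck-at-1, G6 stuck-at-1, G7 stuck-at-1, G8 stuck-at-0, G9 stuck-at-1}.
Test 2 (a=1, b=1, c=1, d=1, e=1): fault-free G1=0, G2=1, G3=0, G4=1, G5=0, G6=1, G7=1, G8=0, G9=1 → 1; observed 0. Eliminates G3 stuck-at-1, G5 stuck-at-1, G6 stuck-at-1, G7 stuck-at-1, G8 stuck-at-0, G9 stuck-at-1.
Only G2 stuck-at-0 is consistent with every test.

G2 stuck-at-0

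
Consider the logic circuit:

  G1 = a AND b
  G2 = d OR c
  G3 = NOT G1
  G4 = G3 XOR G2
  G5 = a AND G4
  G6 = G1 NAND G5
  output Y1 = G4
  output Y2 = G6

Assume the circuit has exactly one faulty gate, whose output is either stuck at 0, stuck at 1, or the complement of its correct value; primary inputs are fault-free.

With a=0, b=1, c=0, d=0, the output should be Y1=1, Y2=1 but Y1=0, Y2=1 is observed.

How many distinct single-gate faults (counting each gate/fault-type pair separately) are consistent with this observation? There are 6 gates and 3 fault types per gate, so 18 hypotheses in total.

8

Fault-free: G1=0, G2=0, G3=1, G4=1, G5=0, G6=1 → Y1=1, Y2=1. Observed Y1=0, Y2=1.
  G1: stuck-at-1, inverted output ✓; others ✗
  G2: stuck-at-1, inverted output ✓; others ✗
  G3: stuck-at-0, inverted output ✓; others ✗
  G4: stuck-at-0, inverted output ✓; others ✗
  G5: none of the 3 fault types match ✗
  G6: none of the 3 fault types match ✗
Consistent faults: {G1 stuck-at-1, G1 inverted output, G2 stuck-at-1, G2 inverted output, G3 stuck-at-0, G3 inverted output, G4 stuck-at-0, G4 inverted output} — 8 in all.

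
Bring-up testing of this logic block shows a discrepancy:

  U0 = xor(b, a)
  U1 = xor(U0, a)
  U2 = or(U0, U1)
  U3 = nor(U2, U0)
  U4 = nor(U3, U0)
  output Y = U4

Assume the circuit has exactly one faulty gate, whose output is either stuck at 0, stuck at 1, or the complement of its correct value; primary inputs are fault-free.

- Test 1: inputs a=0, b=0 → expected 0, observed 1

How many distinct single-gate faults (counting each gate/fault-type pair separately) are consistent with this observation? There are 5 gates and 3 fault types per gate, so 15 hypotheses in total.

Fault-free: U0=0, U1=0, U2=0, U3=1, U4=0 → 0. Observed 1.
  U0: none of the 3 fault types match ✗
  U1: stuck-at-1, inverted output ✓; others ✗
  U2: stuck-at-1, inverted output ✓; others ✗
  U3: stuck-at-0, inverted output ✓; others ✗
  U4: stuck-at-1, inverted output ✓; others ✗
Consistent faults: {U1 stuck-at-1, U1 inverted output, U2 stuck-at-1, U2 inverted output, U3 stuck-at-0, U3 inverted output, U4 stuck-at-1, U4 inverted output} — 8 in all.

8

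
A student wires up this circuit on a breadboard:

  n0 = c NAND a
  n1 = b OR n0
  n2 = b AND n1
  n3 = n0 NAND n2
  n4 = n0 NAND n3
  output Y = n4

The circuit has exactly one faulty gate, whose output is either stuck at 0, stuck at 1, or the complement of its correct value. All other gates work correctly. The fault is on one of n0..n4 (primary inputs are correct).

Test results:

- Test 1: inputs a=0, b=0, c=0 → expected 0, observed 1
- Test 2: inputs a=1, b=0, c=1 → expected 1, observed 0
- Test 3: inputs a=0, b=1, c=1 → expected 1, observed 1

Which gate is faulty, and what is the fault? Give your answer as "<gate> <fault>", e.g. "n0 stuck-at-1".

Fault-free values for test 1 (a=0, b=0, c=0): n0=1, n1=1, n2=0, n3=1, n4=0, giving Y=0. Observed 1.
Test 1: faults giving observed 1 are {n0 stuck-at-0, n0 inverted output, n2 stuck-at-1, n2 inverted output, n3 stuck-at-0, n3 inverted output, n4 stuck-at-1, n4 inverted output}.
Test 2 (a=1, b=0, c=1): fault-free n0=0, n1=0, n2=0, n3=1, n4=1 → 1; observed 0. Eliminates n0 stuck-at-0, n2 stuck-at-1, n2 inverted output, n3 stuck-at-0, n3 inverted output, n4 stuck-at-1.
Test 3 (a=0, b=1, c=1): fault-free n0=1, n1=1, n2=1, n3=0, n4=1 → 1; observed 1. Eliminates n4 inverted output.
Only n0 inverted output is consistent with every test.

n0 inverted output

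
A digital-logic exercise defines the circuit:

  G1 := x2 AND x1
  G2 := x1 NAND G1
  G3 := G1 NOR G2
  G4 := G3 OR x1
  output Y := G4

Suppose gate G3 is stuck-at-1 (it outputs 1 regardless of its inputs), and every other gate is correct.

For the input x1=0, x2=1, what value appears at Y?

1

Propagate with G3 forced: G1=0, G2=1, G3=1 [stuck-at-1], G4=1.
So Y = 1. (Without the fault it would be 0.)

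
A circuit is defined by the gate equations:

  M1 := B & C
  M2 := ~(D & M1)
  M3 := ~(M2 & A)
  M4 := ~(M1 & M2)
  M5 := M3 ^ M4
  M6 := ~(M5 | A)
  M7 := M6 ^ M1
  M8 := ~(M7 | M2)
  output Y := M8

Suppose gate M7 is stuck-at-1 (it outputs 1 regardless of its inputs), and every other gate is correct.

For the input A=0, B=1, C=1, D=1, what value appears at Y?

0

Propagate with M7 forced: M1=1, M2=0, M3=1, M4=1, M5=0, M6=1, M7=1 [stuck-at-1], M8=0.
So Y = 0. (Without the fault it would be 1.)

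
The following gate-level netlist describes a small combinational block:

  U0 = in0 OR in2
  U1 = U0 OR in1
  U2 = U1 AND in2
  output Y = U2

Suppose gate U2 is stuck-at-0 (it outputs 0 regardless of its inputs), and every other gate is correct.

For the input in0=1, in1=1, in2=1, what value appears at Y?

0

Propagate with U2 forced: U0=1, U1=1, U2=0 [stuck-at-0].
So Y = 0. (Without the fault it would be 1.)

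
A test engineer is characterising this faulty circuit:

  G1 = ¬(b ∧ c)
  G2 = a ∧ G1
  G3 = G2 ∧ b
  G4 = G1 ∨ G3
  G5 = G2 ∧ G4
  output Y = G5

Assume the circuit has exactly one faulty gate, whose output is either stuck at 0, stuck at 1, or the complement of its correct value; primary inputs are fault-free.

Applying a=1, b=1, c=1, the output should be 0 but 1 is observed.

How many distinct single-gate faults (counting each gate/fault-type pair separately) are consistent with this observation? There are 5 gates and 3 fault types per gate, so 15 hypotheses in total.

6

Fault-free: G1=0, G2=0, G3=0, G4=0, G5=0 → 0. Observed 1.
  G1: stuck-at-1, inverted output ✓; others ✗
  G2: stuck-at-1, inverted output ✓; others ✗
  G3: none of the 3 fault types match ✗
  G4: none of the 3 fault types match ✗
  G5: stuck-at-1, inverted output ✓; others ✗
Consistent faults: {G1 stuck-at-1, G1 inverted output, G2 stuck-at-1, G2 inverted output, G5 stuck-at-1, G5 inverted output} — 6 in all.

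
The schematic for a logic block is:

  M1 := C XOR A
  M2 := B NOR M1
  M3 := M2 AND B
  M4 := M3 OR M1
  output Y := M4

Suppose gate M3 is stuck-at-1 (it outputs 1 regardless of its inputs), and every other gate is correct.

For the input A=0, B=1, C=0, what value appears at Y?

1

Propagate with M3 forced: M1=0, M2=0, M3=1 [stuck-at-1], M4=1.
So Y = 1. (Without the fault it would be 0.)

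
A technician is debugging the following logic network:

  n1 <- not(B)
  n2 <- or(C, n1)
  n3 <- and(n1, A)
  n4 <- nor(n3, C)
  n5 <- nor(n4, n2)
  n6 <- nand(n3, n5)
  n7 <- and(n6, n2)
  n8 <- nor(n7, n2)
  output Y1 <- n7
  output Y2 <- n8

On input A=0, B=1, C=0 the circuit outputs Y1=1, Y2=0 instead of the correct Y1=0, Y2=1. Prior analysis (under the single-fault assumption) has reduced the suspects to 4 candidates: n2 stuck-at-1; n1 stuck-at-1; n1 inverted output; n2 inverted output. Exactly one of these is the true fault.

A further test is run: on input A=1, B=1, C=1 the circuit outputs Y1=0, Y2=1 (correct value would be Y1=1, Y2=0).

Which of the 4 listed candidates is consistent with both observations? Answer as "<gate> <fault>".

n2 inverted output

Evaluate each candidate on input A=1, B=1, C=1:
  n2 stuck-at-1: n1=0, n2=1 [stuck-at-1], n3=0, n4=0, n5=0, n6=1, n7=1, n8=0 → Y1=1, Y2=0 — eliminated
  n1 stuck-at-1: n1=1 [stuck-at-1], n2=1, n3=1, n4=0, n5=0, n6=1, n7=1, n8=0 → Y1=1, Y2=0 — eliminated
  n1 inverted output: n1=1 [inverted output], n2=1, n3=1, n4=0, n5=0, n6=1, n7=1, n8=0 → Y1=1, Y2=0 — eliminated
  n2 inverted output: n1=0, n2=0 [inverted output], n3=0, n4=0, n5=1, n6=1, n7=0, n8=1 → Y1=0, Y2=1 — matches
Only n2 inverted output reproduces the observed Y1=0, Y2=1.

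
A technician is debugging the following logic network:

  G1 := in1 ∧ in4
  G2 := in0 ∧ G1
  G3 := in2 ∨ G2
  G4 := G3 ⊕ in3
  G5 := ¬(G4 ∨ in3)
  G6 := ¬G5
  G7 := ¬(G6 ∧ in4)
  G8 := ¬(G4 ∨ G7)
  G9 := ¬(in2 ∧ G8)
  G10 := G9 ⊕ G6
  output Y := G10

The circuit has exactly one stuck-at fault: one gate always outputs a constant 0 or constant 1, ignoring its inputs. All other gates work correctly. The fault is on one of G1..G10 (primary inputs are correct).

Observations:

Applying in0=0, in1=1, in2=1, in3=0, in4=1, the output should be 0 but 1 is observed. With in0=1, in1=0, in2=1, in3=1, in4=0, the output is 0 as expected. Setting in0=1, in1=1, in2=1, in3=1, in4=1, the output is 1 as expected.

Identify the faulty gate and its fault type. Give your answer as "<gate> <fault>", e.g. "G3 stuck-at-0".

G4 stuck-at-0

Fault-free values for test 1 (in0=0, in1=1, in2=1, in3=0, in4=1): G1=1, G2=0, G3=1, G4=1, G5=0, G6=1, G7=0, G8=0, G9=1, G10=0, giving Y=0. Observed 1.
Test 1: faults giving observed 1 are {G3 stuck-at-0, G4 stuck-at-0, G5 stuck-at-1, G6 stuck-at-0, G8 stuck-at-1, G9 stuck-at-0, G10 stuck-at-1}.
Test 2 (in0=1, in1=0, in2=1, in3=1, in4=0): fault-free G1=0, G2=0, G3=1, G4=0, G5=0, G6=1, G7=1, G8=0, G9=1, G10=0 → 0; observed 0. Eliminates G5 stuck-at-1, G6 stuck-at-0, G8 stuck-at-1, G9 stuck-at-0, G10 stuck-at-1.
Test 3 (in0=1, in1=1, in2=1, in3=1, in4=1): fault-free G1=1, G2=1, G3=1, G4=0, G5=0, G6=1, G7=0, G8=1, G9=0, G10=1 → 1; observed 1. Eliminates G3 stuck-at-0.
Only G4 stuck-at-0 is consistent with every test.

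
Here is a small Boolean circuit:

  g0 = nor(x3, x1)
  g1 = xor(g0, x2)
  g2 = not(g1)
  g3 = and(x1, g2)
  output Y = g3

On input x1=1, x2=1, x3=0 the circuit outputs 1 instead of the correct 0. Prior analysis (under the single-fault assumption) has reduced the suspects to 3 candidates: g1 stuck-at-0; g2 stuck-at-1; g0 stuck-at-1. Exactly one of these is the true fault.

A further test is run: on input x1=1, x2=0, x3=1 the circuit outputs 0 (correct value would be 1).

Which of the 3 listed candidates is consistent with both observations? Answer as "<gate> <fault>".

Evaluate each candidate on input x1=1, x2=0, x3=1:
  g1 stuck-at-0: g0=0, g1=0 [stuck-at-0], g2=1, g3=1 → 1 — eliminated
  g2 stuck-at-1: g0=0, g1=0, g2=1 [stuck-at-1], g3=1 → 1 — eliminated
  g0 stuck-at-1: g0=1 [stuck-at-1], g1=1, g2=0, g3=0 → 0 — matches
Only g0 stuck-at-1 reproduces the observed 0.

g0 stuck-at-1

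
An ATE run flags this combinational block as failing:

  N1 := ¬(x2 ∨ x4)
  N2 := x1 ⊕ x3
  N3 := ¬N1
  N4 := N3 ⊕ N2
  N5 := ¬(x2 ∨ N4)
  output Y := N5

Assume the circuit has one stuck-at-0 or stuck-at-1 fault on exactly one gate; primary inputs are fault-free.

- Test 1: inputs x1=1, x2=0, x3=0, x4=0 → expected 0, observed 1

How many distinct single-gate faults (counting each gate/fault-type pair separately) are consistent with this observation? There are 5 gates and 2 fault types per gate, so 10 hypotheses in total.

5

Fault-free: N1=1, N2=1, N3=0, N4=1, N5=0 → 0. Observed 1.
  N1 stuck-at-0: output 1 ✓
  N1 stuck-at-1: output 0 ✗
  N2 stuck-at-0: output 1 ✓
  N2 stuck-at-1: output 0 ✗
  N3 stuck-at-0: output 0 ✗
  N3 stuck-at-1: output 1 ✓
  N4 stuck-at-0: output 1 ✓
  N4 stuck-at-1: output 0 ✗
  N5 stuck-at-0: output 0 ✗
  N5 stuck-at-1: output 1 ✓
Consistent faults: {N1 stuck-at-0, N2 stuck-at-0, N3 stuck-at-1, N4 stuck-at-0, N5 stuck-at-1} — 5 in all.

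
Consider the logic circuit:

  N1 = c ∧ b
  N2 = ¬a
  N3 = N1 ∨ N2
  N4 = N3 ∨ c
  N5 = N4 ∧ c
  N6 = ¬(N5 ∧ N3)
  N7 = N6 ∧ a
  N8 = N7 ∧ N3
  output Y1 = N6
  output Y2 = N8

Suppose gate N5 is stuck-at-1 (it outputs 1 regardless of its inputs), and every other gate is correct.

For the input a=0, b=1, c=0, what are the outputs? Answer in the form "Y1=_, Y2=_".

Y1=0, Y2=0

Propagate with N5 forced: N1=0, N2=1, N3=1, N4=1, N5=1 [stuck-at-1], N6=0, N7=0, N8=0.
So the outputs are Y1=0, Y2=0. (Without the fault they would be Y1=1, Y2=0.)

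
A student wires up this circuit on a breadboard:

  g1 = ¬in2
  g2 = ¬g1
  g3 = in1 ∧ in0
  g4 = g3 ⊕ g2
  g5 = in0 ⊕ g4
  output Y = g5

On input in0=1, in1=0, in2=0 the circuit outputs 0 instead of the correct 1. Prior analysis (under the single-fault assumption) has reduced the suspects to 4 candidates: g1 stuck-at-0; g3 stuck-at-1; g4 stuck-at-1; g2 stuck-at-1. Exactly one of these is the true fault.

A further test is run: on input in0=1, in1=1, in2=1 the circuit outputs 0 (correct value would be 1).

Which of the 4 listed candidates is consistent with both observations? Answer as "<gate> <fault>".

Evaluate each candidate on input in0=1, in1=1, in2=1:
  g1 stuck-at-0: g1=0 [stuck-at-0], g2=1, g3=1, g4=0, g5=1 → 1 — eliminated
  g3 stuck-at-1: g1=0, g2=1, g3=1 [stuck-at-1], g4=0, g5=1 → 1 — eliminated
  g4 stuck-at-1: g1=0, g2=1, g3=1, g4=1 [stuck-at-1], g5=0 → 0 — matches
  g2 stuck-at-1: g1=0, g2=1 [stuck-at-1], g3=1, g4=0, g5=1 → 1 — eliminated
Only g4 stuck-at-1 reproduces the observed 0.

g4 stuck-at-1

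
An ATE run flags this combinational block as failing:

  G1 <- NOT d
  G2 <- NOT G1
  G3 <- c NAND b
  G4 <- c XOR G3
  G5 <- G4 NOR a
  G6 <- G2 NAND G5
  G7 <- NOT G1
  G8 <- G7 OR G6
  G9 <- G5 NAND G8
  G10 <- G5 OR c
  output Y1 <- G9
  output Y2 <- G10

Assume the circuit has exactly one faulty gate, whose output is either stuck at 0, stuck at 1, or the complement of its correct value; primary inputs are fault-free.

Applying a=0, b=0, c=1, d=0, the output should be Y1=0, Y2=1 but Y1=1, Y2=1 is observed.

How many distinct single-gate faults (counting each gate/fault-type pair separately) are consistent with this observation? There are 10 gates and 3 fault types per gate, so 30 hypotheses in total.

Fault-free: G1=1, G2=0, G3=1, G4=0, G5=1, G6=1, G7=0, G8=1, G9=0, G10=1 → Y1=0, Y2=1. Observed Y1=1, Y2=1.
  G1: none of the 3 fault types match ✗
  G2: stuck-at-1, inverted output ✓; others ✗
  G3: stuck-at-0, inverted output ✓; others ✗
  G4: stuck-at-1, inverted output ✓; others ✗
  G5: stuck-at-0, inverted output ✓; others ✗
  G6: stuck-at-0, inverted output ✓; others ✗
  G7: none of the 3 fault types match ✗
  G8: stuck-at-0, inverted output ✓; others ✗
  G9: stuck-at-1, inverted output ✓; others ✗
  G10: none of the 3 fault types match ✗
Consistent faults: {G2 stuck-at-1, G2 inverted output, G3 stuck-at-0, G3 inverted output, G4 stuck-at-1, G4 inverted output, G5 stuck-at-0, G5 inverted output, G6 stuck-at-0, G6 inverted output, G8 stuck-at-0, G8 inverted output, G9 stuck-at-1, G9 inverted output} — 14 in all.

14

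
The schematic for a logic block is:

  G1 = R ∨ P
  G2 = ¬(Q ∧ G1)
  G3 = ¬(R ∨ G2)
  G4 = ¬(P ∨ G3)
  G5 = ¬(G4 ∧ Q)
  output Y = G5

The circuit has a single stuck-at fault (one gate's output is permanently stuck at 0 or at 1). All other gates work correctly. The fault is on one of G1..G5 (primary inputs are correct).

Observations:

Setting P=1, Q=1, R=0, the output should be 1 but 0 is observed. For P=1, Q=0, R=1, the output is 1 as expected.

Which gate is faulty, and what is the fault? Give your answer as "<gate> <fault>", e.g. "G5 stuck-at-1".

Fault-free values for test 1 (P=1, Q=1, R=0): G1=1, G2=0, G3=1, G4=0, G5=1, giving Y=1. Observed 0.
Test 1: faults giving observed 0 are {G4 stuck-at-1, G5 stuck-at-0}.
Test 2 (P=1, Q=0, R=1): fault-free G1=1, G2=1, G3=0, G4=0, G5=1 → 1; observed 1. Eliminates G5 stuck-at-0.
Only G4 stuck-at-1 is consistent with every test.

G4 stuck-at-1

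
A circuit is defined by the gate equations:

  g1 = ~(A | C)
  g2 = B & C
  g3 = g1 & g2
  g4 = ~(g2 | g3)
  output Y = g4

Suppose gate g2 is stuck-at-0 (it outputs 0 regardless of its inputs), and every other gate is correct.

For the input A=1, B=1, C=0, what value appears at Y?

Propagate with g2 forced: g1=0, g2=0 [stuck-at-0], g3=0, g4=1.
So Y = 1. (Same as the fault-free value — the fault is masked on this input.)

1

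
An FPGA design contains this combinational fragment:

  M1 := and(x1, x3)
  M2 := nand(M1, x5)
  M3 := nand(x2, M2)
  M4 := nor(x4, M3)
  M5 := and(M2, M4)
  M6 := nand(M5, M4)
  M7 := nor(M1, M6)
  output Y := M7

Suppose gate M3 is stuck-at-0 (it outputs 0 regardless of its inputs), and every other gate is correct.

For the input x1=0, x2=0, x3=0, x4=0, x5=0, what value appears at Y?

Propagate with M3 forced: M1=0, M2=1, M3=0 [stuck-at-0], M4=1, M5=1, M6=0, M7=1.
So Y = 1. (Without the fault it would be 0.)

1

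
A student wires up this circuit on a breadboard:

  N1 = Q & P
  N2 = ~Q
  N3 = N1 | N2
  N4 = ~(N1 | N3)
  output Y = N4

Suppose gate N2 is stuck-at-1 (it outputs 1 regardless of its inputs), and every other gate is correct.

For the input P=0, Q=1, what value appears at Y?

0

Propagate with N2 forced: N1=0, N2=1 [stuck-at-1], N3=1, N4=0.
So Y = 0. (Without the fault it would be 1.)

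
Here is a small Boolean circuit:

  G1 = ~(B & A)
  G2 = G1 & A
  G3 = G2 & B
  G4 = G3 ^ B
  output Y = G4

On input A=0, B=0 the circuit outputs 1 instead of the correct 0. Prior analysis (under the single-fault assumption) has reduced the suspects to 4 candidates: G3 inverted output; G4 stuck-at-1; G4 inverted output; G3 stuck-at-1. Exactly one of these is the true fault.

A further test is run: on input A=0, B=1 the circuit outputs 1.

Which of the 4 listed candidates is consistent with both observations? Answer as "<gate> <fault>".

G4 stuck-at-1

Evaluate each candidate on input A=0, B=1:
  G3 inverted output: G1=1, G2=0, G3=1 [inverted output], G4=0 → 0 — eliminated
  G4 stuck-at-1: G1=1, G2=0, G3=0, G4=1 [stuck-at-1] → 1 — matches
  G4 inverted output: G1=1, G2=0, G3=0, G4=0 [inverted output] → 0 — eliminated
  G3 stuck-at-1: G1=1, G2=0, G3=1 [stuck-at-1], G4=0 → 0 — eliminated
Only G4 stuck-at-1 reproduces the observed 1.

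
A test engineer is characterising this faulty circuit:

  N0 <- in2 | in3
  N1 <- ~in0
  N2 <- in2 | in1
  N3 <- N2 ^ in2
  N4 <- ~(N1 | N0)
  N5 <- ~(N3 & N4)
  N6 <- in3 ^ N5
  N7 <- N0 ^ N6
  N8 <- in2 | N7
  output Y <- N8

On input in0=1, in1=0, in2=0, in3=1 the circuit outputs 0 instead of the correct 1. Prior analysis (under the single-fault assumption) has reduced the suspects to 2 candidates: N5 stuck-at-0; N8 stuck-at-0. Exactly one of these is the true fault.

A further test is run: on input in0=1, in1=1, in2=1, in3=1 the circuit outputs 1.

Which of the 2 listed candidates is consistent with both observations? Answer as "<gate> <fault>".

N5 stuck-at-0

Evaluate each candidate on input in0=1, in1=1, in2=1, in3=1:
  N5 stuck-at-0: N0=1, N1=0, N2=1, N3=0, N4=0, N5=0 [stuck-at-0], N6=1, N7=0, N8=1 → 1 — matches
  N8 stuck-at-0: N0=1, N1=0, N2=1, N3=0, N4=0, N5=1, N6=0, N7=1, N8=0 [stuck-at-0] → 0 — eliminated
Only N5 stuck-at-0 reproduces the observed 1.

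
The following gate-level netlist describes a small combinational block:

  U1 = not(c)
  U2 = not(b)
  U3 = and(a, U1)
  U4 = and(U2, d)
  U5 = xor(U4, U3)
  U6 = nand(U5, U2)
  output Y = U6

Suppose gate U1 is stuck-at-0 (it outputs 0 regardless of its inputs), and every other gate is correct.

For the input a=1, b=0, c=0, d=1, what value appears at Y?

Propagate with U1 forced: U1=0 [stuck-at-0], U2=1, U3=0, U4=1, U5=1, U6=0.
So Y = 0. (Without the fault it would be 1.)

0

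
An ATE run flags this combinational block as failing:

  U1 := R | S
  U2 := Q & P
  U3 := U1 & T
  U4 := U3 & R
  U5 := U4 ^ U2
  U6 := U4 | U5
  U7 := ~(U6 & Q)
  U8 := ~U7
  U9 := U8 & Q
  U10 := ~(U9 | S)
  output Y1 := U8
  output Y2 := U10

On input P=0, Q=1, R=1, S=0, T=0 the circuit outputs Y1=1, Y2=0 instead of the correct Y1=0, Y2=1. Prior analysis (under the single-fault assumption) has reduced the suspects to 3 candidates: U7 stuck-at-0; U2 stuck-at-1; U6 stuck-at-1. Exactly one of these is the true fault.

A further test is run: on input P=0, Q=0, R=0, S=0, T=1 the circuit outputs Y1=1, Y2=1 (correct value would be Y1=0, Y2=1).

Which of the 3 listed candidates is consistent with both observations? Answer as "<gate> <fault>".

Evaluate each candidate on input P=0, Q=0, R=0, S=0, T=1:
  U7 stuck-at-0: U1=0, U2=0, U3=0, U4=0, U5=0, U6=0, U7=0 [stuck-at-0], U8=1, U9=0, U10=1 → Y1=1, Y2=1 — matches
  U2 stuck-at-1: U1=0, U2=1 [stuck-at-1], U3=0, U4=0, U5=1, U6=1, U7=1, U8=0, U9=0, U10=1 → Y1=0, Y2=1 — eliminated
  U6 stuck-at-1: U1=0, U2=0, U3=0, U4=0, U5=0, U6=1 [stuck-at-1], U7=1, U8=0, U9=0, U10=1 → Y1=0, Y2=1 — eliminated
Only U7 stuck-at-0 reproduces the observed Y1=1, Y2=1.

U7 stuck-at-0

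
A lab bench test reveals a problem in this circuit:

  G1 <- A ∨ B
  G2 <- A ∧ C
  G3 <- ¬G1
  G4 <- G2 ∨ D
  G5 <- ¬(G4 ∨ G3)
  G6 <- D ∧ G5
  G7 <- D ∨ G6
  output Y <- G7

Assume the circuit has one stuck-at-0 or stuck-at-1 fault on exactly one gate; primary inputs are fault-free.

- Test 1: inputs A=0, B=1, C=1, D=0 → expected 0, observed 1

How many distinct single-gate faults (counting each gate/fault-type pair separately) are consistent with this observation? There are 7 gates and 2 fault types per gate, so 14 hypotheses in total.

2

Fault-free: G1=1, G2=0, G3=0, G4=0, G5=1, G6=0, G7=0 → 0. Observed 1.
  G1 stuck-at-0: output 0 ✗
  G1 stuck-at-1: output 0 ✗
  G2 stuck-at-0: output 0 ✗
  G2 stuck-at-1: output 0 ✗
  G3 stuck-at-0: output 0 ✗
  G3 stuck-at-1: output 0 ✗
  G4 stuck-at-0: output 0 ✗
  G4 stuck-at-1: output 0 ✗
  G5 stuck-at-0: output 0 ✗
  G5 stuck-at-1: output 0 ✗
  G6 stuck-at-0: output 0 ✗
  G6 stuck-at-1: output 1 ✓
  G7 stuck-at-0: output 0 ✗
  G7 stuck-at-1: output 1 ✓
Consistent faults: {G6 stuck-at-1, G7 stuck-at-1} — 2 in all.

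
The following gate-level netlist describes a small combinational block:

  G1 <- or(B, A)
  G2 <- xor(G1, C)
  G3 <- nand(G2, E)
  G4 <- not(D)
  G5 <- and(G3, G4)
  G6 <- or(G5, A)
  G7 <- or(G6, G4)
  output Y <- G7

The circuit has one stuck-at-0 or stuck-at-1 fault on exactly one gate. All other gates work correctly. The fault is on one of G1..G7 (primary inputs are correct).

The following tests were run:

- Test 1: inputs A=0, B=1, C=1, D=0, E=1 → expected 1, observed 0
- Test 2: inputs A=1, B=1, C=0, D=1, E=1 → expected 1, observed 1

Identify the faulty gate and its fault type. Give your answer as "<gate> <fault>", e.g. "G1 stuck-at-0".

Fault-free values for test 1 (A=0, B=1, C=1, D=0, E=1): G1=1, G2=0, G3=1, G4=1, G5=1, G6=1, G7=1, giving Y=1. Observed 0.
Test 1: faults giving observed 0 are {G4 stuck-at-0, G7 stuck-at-0}.
Test 2 (A=1, B=1, C=0, D=1, E=1): fault-free G1=1, G2=1, G3=0, G4=0, G5=0, G6=1, G7=1 → 1; observed 1. Eliminates G7 stuck-at-0.
Only G4 stuck-at-0 is consistent with every test.

G4 stuck-at-0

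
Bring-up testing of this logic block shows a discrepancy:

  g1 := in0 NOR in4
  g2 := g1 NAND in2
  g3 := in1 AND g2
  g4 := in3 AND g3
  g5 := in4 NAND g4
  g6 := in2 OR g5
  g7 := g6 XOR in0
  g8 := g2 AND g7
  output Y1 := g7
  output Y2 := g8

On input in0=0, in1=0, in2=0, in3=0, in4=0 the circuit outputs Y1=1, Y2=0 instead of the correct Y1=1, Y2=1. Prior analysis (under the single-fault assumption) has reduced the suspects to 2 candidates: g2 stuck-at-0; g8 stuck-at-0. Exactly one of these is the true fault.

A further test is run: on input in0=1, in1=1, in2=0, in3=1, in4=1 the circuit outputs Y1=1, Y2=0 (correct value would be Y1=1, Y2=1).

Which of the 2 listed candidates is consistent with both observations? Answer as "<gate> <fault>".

Evaluate each candidate on input in0=1, in1=1, in2=0, in3=1, in4=1:
  g2 stuck-at-0: g1=0, g2=0 [stuck-at-0], g3=0, g4=0, g5=1, g6=1, g7=0, g8=0 → Y1=0, Y2=0 — eliminated
  g8 stuck-at-0: g1=0, g2=1, g3=1, g4=1, g5=0, g6=0, g7=1, g8=0 [stuck-at-0] → Y1=1, Y2=0 — matches
Only g8 stuck-at-0 reproduces the observed Y1=1, Y2=0.

g8 stuck-at-0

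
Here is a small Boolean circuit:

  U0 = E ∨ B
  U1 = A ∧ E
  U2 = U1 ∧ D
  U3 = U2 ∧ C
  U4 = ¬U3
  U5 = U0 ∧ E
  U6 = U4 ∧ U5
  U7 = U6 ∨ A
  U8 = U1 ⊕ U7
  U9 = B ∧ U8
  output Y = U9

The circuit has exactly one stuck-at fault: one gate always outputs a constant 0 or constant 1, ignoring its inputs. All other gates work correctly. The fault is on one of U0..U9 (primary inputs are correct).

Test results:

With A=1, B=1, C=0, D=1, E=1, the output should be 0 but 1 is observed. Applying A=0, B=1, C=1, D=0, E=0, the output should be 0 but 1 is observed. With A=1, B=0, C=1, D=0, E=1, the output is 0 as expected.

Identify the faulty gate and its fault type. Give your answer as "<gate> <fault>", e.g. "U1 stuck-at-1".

Fault-free values for test 1 (A=1, B=1, C=0, D=1, E=1): U0=1, U1=1, U2=1, U3=0, U4=1, U5=1, U6=1, U7=1, U8=0, U9=0, giving Y=0. Observed 1.
Test 1: faults giving observed 1 are {U1 stuck-at-0, U7 stuck-at-0, U8 stuck-at-1, U9 stuck-at-1}.
Test 2 (A=0, B=1, C=1, D=0, E=0): fault-free U0=1, U1=0, U2=0, U3=0, U4=1, U5=0, U6=0, U7=0, U8=0, U9=0 → 0; observed 1. Eliminates U1 stuck-at-0, U7 stuck-at-0.
Test 3 (A=1, B=0, C=1, D=0, E=1): fault-free U0=1, U1=1, U2=0, U3=0, U4=1, U5=1, U6=1, U7=1, U8=0, U9=0 → 0; observed 0. Eliminates U9 stuck-at-1.
Only U8 stuck-at-1 is consistent with every test.

U8 stuck-at-1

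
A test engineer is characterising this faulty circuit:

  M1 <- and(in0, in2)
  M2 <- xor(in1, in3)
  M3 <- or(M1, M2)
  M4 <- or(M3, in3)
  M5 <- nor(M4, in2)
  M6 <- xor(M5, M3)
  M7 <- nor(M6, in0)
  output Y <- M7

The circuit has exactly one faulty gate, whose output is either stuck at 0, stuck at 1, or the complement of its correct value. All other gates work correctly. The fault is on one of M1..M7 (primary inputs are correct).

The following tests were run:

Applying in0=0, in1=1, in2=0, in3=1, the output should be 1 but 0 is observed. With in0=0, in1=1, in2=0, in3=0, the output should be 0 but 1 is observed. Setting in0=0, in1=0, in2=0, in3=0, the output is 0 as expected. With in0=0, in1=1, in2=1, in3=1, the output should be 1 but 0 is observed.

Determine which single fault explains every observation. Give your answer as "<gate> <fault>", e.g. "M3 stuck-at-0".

Fault-free values for test 1 (in0=0, in1=1, in2=0, in3=1): M1=0, M2=0, M3=0, M4=1, M5=0, M6=0, M7=1, giving Y=1. Observed 0.
Test 1: faults giving observed 0 are {M1 stuck-at-1, M1 inverted output, M2 stuck-at-1, M2 inverted output, M3 stuck-at-1, M3 inverted output, M4 stuck-at-0, M4 inverted output, M5 stuck-at-1, M5 inverted output, M6 stuck-at-1, M6 inverted output, M7 stuck-at-0, M7 inverted output}.
Test 2 (in0=0, in1=1, in2=0, in3=0): fault-free M1=0, M2=1, M3=1, M4=1, M5=0, M6=1, M7=0 → 0; observed 1. Eliminates M1 stuck-at-1, M1 inverted output, M2 stuck-at-1, M2 inverted output, M3 stuck-at-1, M3 inverted output, M6 stuck-at-1, M7 stuck-at-0.
Test 3 (in0=0, in1=0, in2=0, in3=0): fault-free M1=0, M2=0, M3=0, M4=0, M5=1, M6=1, M7=0 → 0; observed 0. Eliminates M4 inverted output, M5 inverted output, M6 inverted output, M7 inverted output.
Test 4 (in0=0, in1=1, in2=1, in3=1): fault-free M1=0, M2=0, M3=0, M4=1, M5=0, M6=0, M7=1 → 1; observed 0. Eliminates M4 stuck-at-0.
Only M5 stuck-at-1 is consistent with every test.

M5 stuck-at-1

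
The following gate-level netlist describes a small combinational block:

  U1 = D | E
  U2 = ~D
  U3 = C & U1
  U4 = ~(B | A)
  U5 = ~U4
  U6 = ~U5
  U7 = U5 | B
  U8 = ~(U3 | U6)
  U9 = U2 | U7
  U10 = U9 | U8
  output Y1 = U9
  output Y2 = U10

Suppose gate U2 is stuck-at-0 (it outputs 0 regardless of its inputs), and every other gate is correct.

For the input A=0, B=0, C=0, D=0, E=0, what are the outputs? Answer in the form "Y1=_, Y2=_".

Propagate with U2 forced: U1=0, U2=0 [stuck-at-0], U3=0, U4=1, U5=0, U6=1, U7=0, U8=0, U9=0, U10=0.
So the outputs are Y1=0, Y2=0. (Without the fault they would be Y1=1, Y2=1.)

Y1=0, Y2=0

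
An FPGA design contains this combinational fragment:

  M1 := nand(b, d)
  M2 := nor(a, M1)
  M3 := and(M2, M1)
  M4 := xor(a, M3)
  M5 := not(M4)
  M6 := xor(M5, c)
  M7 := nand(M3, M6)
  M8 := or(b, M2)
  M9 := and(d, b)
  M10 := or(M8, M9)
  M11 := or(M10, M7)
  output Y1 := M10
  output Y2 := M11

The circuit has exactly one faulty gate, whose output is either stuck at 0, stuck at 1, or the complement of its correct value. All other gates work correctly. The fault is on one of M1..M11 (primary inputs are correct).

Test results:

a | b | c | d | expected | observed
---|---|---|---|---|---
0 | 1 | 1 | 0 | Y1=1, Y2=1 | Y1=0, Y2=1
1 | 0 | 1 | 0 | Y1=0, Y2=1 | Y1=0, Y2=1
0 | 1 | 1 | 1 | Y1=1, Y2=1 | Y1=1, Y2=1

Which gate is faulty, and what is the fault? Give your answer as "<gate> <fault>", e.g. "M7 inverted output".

Fault-free values for test 1 (a=0, b=1, c=1, d=0): M1=1, M2=0, M3=0, M4=0, M5=1, M6=0, M7=1, M8=1, M9=0, M10=1, M11=1, giving Y1=1, Y2=1. Observed Y1=0, Y2=1.
Test 1: faults giving observed Y1=0, Y2=1 are {M8 stuck-at-0, M8 inverted output, M10 stuck-at-0, M10 inverted output}.
Test 2 (a=1, b=0, c=1, d=0): fault-free M1=1, M2=0, M3=0, M4=1, M5=0, M6=1, M7=1, M8=0, M9=0, M10=0, M11=1 → Y1=0, Y2=1; observed Y1=0, Y2=1. Eliminates M8 inverted output, M10 inverted output.
Test 3 (a=0, b=1, c=1, d=1): fault-free M1=0, M2=1, M3=0, M4=0, M5=1, M6=0, M7=1, M8=1, M9=1, M10=1, M11=1 → Y1=1, Y2=1; observed Y1=1, Y2=1. Eliminates M10 stuck-at-0.
Only M8 stuck-at-0 is consistent with every test.

M8 stuck-at-0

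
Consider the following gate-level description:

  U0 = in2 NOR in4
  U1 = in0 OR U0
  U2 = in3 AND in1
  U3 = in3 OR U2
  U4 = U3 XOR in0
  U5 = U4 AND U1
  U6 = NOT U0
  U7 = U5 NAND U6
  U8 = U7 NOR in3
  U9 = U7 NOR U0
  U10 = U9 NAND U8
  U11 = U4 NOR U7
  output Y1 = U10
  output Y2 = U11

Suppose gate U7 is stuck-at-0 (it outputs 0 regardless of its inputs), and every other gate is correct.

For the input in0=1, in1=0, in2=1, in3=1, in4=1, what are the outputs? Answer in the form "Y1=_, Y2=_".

Y1=1, Y2=1

Propagate with U7 forced: U0=0, U1=1, U2=0, U3=1, U4=0, U5=0, U6=1, U7=0 [stuck-at-0], U8=0, U9=1, U10=1, U11=1.
So the outputs are Y1=1, Y2=1. (Without the fault they would be Y1=1, Y2=0.)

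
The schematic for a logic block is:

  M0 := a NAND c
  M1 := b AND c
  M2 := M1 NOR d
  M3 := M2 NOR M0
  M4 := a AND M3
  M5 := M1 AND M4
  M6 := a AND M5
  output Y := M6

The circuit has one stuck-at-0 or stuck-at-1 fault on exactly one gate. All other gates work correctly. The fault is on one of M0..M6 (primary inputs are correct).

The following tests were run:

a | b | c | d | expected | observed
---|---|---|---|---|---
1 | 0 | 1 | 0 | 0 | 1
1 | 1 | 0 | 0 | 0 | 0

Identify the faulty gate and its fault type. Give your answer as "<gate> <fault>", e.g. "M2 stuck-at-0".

M1 stuck-at-1

Fault-free values for test 1 (a=1, b=0, c=1, d=0): M0=0, M1=0, M2=1, M3=0, M4=0, M5=0, M6=0, giving Y=0. Observed 1.
Test 1: faults giving observed 1 are {M1 stuck-at-1, M5 stuck-at-1, M6 stuck-at-1}.
Test 2 (a=1, b=1, c=0, d=0): fault-free M0=1, M1=0, M2=1, M3=0, M4=0, M5=0, M6=0 → 0; observed 0. Eliminates M5 stuck-at-1, M6 stuck-at-1.
Only M1 stuck-at-1 is consistent with every test.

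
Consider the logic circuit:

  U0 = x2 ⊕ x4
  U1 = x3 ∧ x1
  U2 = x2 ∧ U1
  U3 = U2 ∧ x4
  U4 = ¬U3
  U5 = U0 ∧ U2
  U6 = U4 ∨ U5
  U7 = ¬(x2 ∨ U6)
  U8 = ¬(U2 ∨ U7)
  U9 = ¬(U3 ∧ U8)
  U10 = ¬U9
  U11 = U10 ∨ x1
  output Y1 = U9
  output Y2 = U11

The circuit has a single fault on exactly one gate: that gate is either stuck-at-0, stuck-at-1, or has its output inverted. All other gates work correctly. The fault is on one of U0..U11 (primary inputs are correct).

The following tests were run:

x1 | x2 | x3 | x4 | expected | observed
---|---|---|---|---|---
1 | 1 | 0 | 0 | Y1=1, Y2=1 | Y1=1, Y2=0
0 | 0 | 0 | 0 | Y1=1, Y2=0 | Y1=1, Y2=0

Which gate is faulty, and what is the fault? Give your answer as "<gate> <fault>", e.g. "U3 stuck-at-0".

Fault-free values for test 1 (x1=1, x2=1, x3=0, x4=0): U0=1, U1=0, U2=0, U3=0, U4=1, U5=0, U6=1, U7=0, U8=1, U9=1, U10=0, U11=1, giving Y1=1, Y2=1. Observed Y1=1, Y2=0.
Test 1: faults giving observed Y1=1, Y2=0 are {U11 stuck-at-0, U11 inverted output}.
Test 2 (x1=0, x2=0, x3=0, x4=0): fault-free U0=0, U1=0, U2=0, U3=0, U4=1, U5=0, U6=1, U7=0, U8=1, U9=1, U10=0, U11=0 → Y1=1, Y2=0; observed Y1=1, Y2=0. Eliminates U11 inverted output.
Only U11 stuck-at-0 is consistent with every test.

U11 stuck-at-0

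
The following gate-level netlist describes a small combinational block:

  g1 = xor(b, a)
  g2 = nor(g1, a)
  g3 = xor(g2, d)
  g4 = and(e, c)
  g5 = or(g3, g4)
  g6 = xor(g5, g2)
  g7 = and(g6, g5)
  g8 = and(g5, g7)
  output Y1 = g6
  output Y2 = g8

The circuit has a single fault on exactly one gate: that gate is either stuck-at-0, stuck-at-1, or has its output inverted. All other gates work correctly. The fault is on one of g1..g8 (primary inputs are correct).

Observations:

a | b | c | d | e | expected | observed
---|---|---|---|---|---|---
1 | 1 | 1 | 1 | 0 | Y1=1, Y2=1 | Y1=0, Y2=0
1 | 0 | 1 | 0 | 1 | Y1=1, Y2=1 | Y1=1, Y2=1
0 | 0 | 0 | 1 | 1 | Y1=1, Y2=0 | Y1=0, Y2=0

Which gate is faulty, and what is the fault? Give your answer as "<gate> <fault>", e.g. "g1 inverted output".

Fault-free values for test 1 (a=1, b=1, c=1, d=1, e=0): g1=0, g2=0, g3=1, g4=0, g5=1, g6=1, g7=1, g8=1, giving Y1=1, Y2=1. Observed Y1=0, Y2=0.
Test 1: faults giving observed Y1=0, Y2=0 are {g3 stuck-at-0, g3 inverted output, g5 stuck-at-0, g5 inverted output, g6 stuck-at-0, g6 inverted output}.
Test 2 (a=1, b=0, c=1, d=0, e=1): fault-free g1=1, g2=0, g3=0, g4=1, g5=1, g6=1, g7=1, g8=1 → Y1=1, Y2=1; observed Y1=1, Y2=1. Eliminates g5 stuck-at-0, g5 inverted output, g6 stuck-at-0, g6 inverted output.
Test 3 (a=0, b=0, c=0, d=1, e=1): fault-free g1=0, g2=1, g3=0, g4=0, g5=0, g6=1, g7=0, g8=0 → Y1=1, Y2=0; observed Y1=0, Y2=0. Eliminates g3 stuck-at-0.
Only g3 inverted output is consistent with every test.

g3 inverted output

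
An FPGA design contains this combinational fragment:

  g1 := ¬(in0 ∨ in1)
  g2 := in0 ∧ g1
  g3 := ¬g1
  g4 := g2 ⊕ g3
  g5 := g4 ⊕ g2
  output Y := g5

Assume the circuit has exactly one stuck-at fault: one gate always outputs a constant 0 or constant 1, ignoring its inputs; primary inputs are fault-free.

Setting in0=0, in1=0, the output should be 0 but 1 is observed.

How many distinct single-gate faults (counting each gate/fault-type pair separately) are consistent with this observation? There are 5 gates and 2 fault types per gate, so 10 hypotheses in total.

Fault-free: g1=1, g2=0, g3=0, g4=0, g5=0 → 0. Observed 1.
  g1 stuck-at-0: output 1 ✓
  g1 stuck-at-1: output 0 ✗
  g2 stuck-at-0: output 0 ✗
  g2 stuck-at-1: output 0 ✗
  g3 stuck-at-0: output 0 ✗
  g3 stuck-at-1: output 1 ✓
  g4 stuck-at-0: output 0 ✗
  g4 stuck-at-1: output 1 ✓
  g5 stuck-at-0: output 0 ✗
  g5 stuck-at-1: output 1 ✓
Consistent faults: {g1 stuck-at-0, g3 stuck-at-1, g4 stuck-at-1, g5 stuck-at-1} — 4 in all.

4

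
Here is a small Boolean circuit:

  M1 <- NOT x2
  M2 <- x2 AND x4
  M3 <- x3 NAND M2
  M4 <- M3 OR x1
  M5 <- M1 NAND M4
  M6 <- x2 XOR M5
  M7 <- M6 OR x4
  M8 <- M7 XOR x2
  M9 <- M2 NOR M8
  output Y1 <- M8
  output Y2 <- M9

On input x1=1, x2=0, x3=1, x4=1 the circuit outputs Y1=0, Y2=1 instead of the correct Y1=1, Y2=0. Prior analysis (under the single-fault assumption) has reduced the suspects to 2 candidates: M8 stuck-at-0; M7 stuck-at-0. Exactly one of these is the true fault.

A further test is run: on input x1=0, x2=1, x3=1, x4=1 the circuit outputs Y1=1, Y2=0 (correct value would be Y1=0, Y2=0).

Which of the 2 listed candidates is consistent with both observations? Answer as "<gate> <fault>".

Evaluate each candidate on input x1=0, x2=1, x3=1, x4=1:
  M8 stuck-at-0: M1=0, M2=1, M3=0, M4=0, M5=1, M6=0, M7=1, M8=0 [stuck-at-0], M9=0 → Y1=0, Y2=0 — eliminated
  M7 stuck-at-0: M1=0, M2=1, M3=0, M4=0, M5=1, M6=0, M7=0 [stuck-at-0], M8=1, M9=0 → Y1=1, Y2=0 — matches
Only M7 stuck-at-0 reproduces the observed Y1=1, Y2=0.

M7 stuck-at-0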